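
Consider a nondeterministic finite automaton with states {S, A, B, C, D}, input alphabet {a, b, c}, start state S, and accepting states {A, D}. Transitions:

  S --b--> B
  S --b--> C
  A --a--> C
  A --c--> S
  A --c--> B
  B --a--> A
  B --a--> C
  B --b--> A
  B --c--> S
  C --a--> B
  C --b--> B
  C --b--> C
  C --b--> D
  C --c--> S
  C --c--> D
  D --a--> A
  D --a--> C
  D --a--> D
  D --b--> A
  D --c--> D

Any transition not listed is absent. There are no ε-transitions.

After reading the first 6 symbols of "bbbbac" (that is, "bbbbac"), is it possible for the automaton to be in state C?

Start in {S}.
Read 'b': {S} → {B, C}.
Read 'b': {B, C} → {A, B, C, D}.
Read 'b': {A, B, C, D} → {A, B, C, D}.
Read 'b': {A, B, C, D} → {A, B, C, D}.
Read 'a': {A, B, C, D} → {A, B, C, D}.
Read 'c': {A, B, C, D} → {S, B, D}.
State C is not in {S, B, D}.

No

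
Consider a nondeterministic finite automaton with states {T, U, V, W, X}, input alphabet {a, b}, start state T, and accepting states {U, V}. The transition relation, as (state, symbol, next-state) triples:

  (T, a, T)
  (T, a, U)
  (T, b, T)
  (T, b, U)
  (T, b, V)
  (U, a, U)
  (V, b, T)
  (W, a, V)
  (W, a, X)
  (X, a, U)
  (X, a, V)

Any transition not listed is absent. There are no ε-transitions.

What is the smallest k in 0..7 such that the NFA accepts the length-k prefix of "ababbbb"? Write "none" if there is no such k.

1

Start in {T}.
Read 'a': T→{T, U}; now {T, U}.
None of the earlier sets intersect F, but {T, U} does.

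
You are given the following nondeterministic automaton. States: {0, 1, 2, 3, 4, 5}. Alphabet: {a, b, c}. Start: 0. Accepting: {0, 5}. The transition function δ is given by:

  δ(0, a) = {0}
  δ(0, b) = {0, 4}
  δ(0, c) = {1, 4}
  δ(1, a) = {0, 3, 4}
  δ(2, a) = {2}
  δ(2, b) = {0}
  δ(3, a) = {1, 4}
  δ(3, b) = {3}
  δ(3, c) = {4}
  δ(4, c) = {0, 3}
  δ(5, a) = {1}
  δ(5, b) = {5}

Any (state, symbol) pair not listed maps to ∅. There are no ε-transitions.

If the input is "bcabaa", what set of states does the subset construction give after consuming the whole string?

{0, 3, 4}

Start in {0}.
Read 'b': 0→{0, 4}; now {0, 4}.
Read 'c': 0→{1, 4}, 4→{0, 3}; now {0, 1, 3, 4}.
Read 'a': 0→{0}, 1→{0, 3, 4}, 3→{1, 4}, 4→∅; now {0, 1, 3, 4}.
Read 'b': 0→{0, 4}, 1→∅, 3→{3}, 4→∅; now {0, 3, 4}.
Read 'a': 0→{0}, 3→{1, 4}, 4→∅; now {0, 1, 4}.
Read 'a': 0→{0}, 1→{0, 3, 4}, 4→∅; now {0, 3, 4}.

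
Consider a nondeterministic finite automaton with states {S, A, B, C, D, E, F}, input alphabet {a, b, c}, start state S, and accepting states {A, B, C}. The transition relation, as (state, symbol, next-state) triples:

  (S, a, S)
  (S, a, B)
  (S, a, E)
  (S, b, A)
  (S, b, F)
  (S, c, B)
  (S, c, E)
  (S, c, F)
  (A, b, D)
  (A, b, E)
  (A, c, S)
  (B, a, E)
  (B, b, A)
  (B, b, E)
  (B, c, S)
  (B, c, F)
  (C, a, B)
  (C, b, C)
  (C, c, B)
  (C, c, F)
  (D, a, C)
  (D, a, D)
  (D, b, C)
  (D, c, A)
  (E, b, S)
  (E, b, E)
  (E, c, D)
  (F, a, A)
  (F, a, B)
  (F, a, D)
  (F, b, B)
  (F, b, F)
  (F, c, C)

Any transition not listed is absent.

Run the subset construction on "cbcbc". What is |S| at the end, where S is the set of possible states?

Start in {S}.
Read 'c': S→{B, E, F}; now {B, E, F}.
Read 'b': B→{A, E}, E→{S, E}, F→{B, F}; now {S, A, B, E, F}.
Read 'c': S→{B, E, F}, A→{S}, B→{S, F}, E→{D}, F→{C}; now {S, B, C, D, E, F}.
Read 'b': S→{A, F}, B→{A, E}, C→{C}, D→{C}, E→{S, E}, F→{B, F}; now {S, A, B, C, E, F}.
Read 'c': S→{B, E, F}, A→{S}, B→{S, F}, C→{B, F}, E→{D}, F→{C}; now {S, B, C, D, E, F}.
That set has 6 states.

6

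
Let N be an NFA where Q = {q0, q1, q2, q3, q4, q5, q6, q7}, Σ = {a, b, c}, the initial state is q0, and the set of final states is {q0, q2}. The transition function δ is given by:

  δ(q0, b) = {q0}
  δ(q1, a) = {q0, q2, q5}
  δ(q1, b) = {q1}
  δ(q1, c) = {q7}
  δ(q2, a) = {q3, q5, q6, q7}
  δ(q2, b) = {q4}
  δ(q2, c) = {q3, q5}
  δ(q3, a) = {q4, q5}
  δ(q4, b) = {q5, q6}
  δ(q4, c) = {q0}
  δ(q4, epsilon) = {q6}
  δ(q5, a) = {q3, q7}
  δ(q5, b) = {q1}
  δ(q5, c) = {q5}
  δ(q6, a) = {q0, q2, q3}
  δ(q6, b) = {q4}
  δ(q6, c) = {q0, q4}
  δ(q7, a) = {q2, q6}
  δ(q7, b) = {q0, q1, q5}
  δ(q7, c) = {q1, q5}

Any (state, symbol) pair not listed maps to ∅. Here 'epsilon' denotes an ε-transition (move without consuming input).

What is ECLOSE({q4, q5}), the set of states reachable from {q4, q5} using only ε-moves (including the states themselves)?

{q4, q5, q6}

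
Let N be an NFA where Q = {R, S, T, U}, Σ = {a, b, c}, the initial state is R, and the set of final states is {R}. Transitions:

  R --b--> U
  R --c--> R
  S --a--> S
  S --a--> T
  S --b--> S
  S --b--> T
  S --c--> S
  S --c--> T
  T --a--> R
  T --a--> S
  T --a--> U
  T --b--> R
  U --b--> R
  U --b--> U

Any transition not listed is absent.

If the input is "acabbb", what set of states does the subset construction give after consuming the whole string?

∅

Start in {R}.
Read 'a': {R} → ∅.
The set is empty and remains empty for the remaining 5 symbols.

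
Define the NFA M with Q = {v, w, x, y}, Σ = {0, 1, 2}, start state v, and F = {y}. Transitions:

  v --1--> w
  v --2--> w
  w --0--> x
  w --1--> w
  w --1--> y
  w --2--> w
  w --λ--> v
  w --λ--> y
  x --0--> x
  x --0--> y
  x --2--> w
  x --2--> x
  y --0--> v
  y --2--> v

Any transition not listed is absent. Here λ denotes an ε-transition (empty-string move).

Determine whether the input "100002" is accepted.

Yes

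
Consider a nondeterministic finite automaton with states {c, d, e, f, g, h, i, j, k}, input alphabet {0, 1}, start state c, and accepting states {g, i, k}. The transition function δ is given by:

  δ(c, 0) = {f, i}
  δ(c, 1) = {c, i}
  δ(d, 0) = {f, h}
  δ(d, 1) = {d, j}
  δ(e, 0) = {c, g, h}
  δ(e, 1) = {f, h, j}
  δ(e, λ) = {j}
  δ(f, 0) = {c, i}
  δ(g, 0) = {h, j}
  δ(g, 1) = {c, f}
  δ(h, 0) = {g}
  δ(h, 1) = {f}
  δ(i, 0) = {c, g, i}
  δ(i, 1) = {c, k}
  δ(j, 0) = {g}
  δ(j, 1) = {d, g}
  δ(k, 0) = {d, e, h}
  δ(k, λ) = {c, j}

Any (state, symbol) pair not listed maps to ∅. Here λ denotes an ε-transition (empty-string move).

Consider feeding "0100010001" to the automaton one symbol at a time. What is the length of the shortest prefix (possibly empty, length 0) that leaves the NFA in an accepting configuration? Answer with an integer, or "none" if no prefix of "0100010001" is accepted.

1

Start in {c}.
Read '0': {c} → {f, i}.
None of the earlier sets intersect F, but {f, i} does.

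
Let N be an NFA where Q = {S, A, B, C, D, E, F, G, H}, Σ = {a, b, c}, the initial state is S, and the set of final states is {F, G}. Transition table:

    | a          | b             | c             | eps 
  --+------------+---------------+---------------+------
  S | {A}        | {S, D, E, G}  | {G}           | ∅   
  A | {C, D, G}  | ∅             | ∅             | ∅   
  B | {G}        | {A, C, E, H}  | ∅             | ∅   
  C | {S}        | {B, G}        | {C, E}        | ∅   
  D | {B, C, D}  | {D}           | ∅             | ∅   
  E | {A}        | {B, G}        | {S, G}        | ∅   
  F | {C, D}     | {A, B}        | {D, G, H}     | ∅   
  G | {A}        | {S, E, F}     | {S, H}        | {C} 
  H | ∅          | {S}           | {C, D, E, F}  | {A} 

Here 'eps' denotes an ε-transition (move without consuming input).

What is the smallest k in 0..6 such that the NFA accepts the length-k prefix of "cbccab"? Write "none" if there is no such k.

Start in {S}.
Read 'c': S→{G}; union {G}; ε-closure = {C, G}.
None of the earlier sets intersect F, but {C, G} does.

1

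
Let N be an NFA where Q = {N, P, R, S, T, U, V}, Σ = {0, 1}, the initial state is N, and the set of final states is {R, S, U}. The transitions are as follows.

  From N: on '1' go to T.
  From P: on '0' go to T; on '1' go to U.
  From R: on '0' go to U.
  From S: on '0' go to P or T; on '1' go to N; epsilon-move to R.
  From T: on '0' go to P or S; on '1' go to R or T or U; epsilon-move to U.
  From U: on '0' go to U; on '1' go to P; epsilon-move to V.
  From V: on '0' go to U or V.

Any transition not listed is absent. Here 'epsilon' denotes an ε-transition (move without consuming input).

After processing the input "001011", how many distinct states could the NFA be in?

0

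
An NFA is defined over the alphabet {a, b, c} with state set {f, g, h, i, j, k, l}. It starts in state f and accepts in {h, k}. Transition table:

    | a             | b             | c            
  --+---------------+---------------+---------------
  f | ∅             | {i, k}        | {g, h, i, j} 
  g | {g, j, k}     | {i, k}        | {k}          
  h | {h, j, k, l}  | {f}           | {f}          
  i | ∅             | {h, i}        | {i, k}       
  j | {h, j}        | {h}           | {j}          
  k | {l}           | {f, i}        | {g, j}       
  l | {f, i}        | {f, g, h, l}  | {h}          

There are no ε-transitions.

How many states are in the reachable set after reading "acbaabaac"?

Start in {f}.
Read 'a': f→∅; now ∅.
The set is empty and remains empty for the remaining 8 symbols.
That set has 0 states.

0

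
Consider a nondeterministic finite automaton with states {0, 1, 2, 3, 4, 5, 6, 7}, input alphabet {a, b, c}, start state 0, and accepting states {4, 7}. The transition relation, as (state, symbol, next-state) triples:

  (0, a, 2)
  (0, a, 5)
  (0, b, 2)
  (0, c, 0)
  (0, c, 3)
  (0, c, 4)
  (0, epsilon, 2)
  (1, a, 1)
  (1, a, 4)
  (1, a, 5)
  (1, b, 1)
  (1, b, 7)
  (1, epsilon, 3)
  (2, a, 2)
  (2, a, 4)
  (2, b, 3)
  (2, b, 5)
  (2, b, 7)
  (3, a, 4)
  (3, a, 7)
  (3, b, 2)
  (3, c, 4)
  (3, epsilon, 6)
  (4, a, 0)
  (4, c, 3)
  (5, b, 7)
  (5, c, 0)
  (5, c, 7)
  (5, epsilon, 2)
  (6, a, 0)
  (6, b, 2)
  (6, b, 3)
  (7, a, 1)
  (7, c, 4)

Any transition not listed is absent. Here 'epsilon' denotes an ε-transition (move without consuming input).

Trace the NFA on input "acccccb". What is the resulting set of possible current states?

Start: ε-closure({0}) = {0, 2}.
Read 'a': 0→{2, 5}, 2→{2, 4}; now {2, 4, 5}.
Read 'c': 2→∅, 4→{3}, 5→{0, 7}; union {0, 3, 7}; ε-closure = {0, 2, 3, 6, 7}.
Read 'c': 0→{0, 3, 4}, 2→∅, 3→{4}, 6→∅, 7→{4}; union {0, 3, 4}; ε-closure = {0, 2, 3, 4, 6}.
Read 'c': 0→{0, 3, 4}, 2→∅, 3→{4}, 4→{3}, 6→∅; union {0, 3, 4}; ε-closure = {0, 2, 3, 4, 6}.
Read 'c': 0→{0, 3, 4}, 2→∅, 3→{4}, 4→{3}, 6→∅; union {0, 3, 4}; ε-closure = {0, 2, 3, 4, 6}.
Read 'c': 0→{0, 3, 4}, 2→∅, 3→{4}, 4→{3}, 6→∅; union {0, 3, 4}; ε-closure = {0, 2, 3, 4, 6}.
Read 'b': 0→{2}, 2→{3, 5, 7}, 3→{2}, 4→∅, 6→{2, 3}; union {2, 3, 5, 7}; ε-closure = {2, 3, 5, 6, 7}.

{2, 3, 5, 6, 7}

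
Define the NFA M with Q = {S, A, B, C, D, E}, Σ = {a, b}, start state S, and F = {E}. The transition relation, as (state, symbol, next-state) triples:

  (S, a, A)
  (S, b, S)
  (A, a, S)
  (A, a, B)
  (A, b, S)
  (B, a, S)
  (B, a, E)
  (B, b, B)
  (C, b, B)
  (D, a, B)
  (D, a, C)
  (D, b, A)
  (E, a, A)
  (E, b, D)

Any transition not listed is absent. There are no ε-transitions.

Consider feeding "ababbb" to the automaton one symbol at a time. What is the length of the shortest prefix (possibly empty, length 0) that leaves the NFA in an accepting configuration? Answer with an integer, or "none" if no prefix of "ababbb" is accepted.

none

Start in {S}.
Read 'a': {S} → {A}.
Read 'b': {A} → {S}.
Read 'a': {S} → {A}.
Read 'b': {A} → {S}.
Read 'b': {S} → {S}.
Read 'b': {S} → {S}.
No reachable set along the way intersects F.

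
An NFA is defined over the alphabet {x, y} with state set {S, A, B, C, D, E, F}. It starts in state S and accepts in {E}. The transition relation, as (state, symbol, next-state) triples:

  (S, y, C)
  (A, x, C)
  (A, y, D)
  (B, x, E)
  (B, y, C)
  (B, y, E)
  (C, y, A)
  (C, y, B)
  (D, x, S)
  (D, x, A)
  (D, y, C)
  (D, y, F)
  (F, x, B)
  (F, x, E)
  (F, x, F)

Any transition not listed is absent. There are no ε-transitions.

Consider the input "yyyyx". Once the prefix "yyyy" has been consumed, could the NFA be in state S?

Start in {S}.
Read 'y': S→{C}; now {C}.
Read 'y': C→{A, B}; now {A, B}.
Read 'y': A→{D}, B→{C, E}; now {C, D, E}.
Read 'y': C→{A, B}, D→{C, F}, E→∅; now {A, B, C, F}.
State S is not in {A, B, C, F}.

No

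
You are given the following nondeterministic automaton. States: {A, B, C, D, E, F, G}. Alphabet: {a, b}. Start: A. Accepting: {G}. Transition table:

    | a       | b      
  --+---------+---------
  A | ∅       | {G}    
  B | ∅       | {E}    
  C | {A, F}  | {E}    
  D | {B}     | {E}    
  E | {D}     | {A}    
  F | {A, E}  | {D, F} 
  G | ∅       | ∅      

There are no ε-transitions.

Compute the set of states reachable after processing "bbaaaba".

∅

Start in {A}.
Read 'b': A→{G}; now {G}.
Read 'b': G→∅; now ∅.
The set is empty and remains empty for the remaining 5 symbols.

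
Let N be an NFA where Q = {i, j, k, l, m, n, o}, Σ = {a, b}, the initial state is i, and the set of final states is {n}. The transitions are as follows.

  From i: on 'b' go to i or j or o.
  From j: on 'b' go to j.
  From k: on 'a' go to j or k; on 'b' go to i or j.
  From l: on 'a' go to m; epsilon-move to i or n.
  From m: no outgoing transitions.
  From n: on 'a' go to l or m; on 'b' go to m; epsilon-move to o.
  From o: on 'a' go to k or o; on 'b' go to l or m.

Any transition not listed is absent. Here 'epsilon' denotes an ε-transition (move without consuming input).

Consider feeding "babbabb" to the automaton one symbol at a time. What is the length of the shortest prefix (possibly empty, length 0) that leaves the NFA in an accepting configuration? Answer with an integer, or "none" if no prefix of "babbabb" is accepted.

3

Start in {i}.
Read 'b': i→{i, j, o}; now {i, j, o}.
Read 'a': i→∅, j→∅, o→{k, o}; now {k, o}.
Read 'b': k→{i, j}, o→{l, m}; union {i, j, l, m}; ε-closure = {i, j, l, m, n, o}.
None of the earlier sets intersect F, but {i, j, l, m, n, o} does.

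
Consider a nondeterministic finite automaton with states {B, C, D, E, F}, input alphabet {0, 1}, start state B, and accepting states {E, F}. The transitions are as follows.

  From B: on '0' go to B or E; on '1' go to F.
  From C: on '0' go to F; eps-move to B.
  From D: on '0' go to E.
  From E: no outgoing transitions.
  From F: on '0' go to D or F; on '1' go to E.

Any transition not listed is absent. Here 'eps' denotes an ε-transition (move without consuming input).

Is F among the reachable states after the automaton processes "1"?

Start in {B}.
Read '1': {B} → {F}.
State F is in {F}.

Yes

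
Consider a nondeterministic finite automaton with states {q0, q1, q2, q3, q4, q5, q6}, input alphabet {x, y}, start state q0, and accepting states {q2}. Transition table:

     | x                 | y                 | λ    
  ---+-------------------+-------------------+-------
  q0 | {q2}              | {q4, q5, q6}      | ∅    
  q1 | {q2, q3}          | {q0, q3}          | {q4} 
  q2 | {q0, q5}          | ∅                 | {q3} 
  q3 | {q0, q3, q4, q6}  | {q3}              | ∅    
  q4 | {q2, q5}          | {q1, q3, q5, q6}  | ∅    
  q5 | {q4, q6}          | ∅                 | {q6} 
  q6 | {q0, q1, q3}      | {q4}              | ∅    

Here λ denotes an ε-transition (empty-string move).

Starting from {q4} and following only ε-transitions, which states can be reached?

{q4}

Begin with {q4}.
No ε-moves leave this set, so the closure equals the set itself.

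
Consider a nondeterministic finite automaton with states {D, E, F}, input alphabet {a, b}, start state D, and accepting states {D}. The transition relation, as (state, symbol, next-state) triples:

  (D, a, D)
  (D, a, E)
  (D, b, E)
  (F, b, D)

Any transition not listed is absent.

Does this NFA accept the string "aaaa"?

Yes

Start in {D}.
Read 'a': D→{D, E}; now {D, E}.
Read 'a': D→{D, E}, E→∅; now {D, E}.
Read 'a': D→{D, E}, E→∅; now {D, E}.
Read 'a': D→{D, E}, E→∅; now {D, E}.
The final set {D, E} contains the accepting state D.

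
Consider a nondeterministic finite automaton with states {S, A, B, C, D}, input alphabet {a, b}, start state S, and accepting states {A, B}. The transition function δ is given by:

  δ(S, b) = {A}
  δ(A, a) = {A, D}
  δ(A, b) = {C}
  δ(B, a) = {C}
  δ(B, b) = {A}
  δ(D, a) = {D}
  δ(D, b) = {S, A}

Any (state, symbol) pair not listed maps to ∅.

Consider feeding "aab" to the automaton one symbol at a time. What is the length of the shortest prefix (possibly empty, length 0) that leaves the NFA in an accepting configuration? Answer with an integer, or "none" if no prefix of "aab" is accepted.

none

Start in {S}.
Read 'a': S→∅; now ∅.
The set is empty and remains empty for the remaining 2 symbols.
No reachable set along the way intersects F.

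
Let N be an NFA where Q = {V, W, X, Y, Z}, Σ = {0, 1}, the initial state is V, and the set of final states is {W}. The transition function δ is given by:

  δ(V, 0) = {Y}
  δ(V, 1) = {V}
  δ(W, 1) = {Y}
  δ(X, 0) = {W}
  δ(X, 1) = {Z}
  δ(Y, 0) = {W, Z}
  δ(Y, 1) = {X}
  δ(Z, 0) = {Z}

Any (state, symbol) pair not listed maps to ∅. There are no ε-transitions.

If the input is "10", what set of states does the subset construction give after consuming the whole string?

Start in {V}.
Read '1': V→{V}; now {V}.
Read '0': V→{Y}; now {Y}.

{Y}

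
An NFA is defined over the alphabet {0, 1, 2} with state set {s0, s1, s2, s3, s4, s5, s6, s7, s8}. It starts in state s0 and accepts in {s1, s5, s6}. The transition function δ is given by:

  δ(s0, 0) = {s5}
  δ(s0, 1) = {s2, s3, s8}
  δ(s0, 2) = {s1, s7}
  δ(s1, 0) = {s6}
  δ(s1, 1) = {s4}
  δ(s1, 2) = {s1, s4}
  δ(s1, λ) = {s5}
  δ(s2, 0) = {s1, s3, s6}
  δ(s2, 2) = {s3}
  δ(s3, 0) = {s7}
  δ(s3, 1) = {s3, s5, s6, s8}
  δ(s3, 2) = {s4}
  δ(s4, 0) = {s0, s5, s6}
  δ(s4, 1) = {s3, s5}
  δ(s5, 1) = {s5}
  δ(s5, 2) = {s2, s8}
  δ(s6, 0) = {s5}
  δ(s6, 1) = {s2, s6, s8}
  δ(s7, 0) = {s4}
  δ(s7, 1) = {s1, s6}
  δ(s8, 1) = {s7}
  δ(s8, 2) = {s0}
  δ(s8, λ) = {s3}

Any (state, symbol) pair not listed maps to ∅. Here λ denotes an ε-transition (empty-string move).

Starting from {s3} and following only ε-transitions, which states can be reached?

{s3}

Begin with {s3}.
No ε-moves leave this set, so the closure equals the set itself.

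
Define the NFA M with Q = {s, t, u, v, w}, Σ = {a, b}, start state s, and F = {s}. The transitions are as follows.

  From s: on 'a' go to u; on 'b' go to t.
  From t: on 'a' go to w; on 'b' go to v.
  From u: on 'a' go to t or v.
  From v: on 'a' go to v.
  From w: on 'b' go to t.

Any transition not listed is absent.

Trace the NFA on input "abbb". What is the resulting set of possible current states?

∅

Start in {s}.
Read 'a': {s} → {u}.
Read 'b': {u} → ∅.
The set is empty and remains empty for the remaining 2 symbols.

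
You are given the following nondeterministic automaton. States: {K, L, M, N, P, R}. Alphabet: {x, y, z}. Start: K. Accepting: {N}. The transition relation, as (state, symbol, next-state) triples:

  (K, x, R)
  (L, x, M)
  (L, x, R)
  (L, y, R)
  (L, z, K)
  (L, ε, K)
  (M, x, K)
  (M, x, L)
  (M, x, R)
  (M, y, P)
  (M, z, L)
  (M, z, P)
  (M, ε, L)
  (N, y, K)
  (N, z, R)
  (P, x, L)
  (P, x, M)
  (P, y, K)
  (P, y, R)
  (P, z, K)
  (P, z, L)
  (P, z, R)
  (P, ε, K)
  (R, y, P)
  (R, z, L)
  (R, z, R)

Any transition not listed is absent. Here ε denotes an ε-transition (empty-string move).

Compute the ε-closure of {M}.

{K, L, M}

Begin with {M}.
ε-move M → L; add L.
ε-move L → K; add K.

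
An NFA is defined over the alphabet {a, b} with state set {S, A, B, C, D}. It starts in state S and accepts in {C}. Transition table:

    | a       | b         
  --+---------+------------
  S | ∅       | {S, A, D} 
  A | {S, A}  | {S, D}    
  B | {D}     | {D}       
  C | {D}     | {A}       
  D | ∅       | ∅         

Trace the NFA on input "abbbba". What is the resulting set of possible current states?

Start in {S}.
Read 'a': S→∅; now ∅.
The set is empty and remains empty for the remaining 5 symbols.

∅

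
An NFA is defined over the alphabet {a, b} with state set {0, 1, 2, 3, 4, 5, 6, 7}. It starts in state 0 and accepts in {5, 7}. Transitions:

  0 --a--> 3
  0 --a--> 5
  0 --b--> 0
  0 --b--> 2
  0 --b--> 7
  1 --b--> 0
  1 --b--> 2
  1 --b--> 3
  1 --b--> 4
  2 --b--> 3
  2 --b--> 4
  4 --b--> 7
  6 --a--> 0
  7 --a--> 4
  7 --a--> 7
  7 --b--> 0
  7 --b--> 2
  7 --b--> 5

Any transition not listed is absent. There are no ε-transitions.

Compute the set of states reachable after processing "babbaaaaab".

{0, 2, 5, 7}

Start in {0}.
Read 'b': 0→{0, 2, 7}; now {0, 2, 7}.
Read 'a': 0→{3, 5}, 2→∅, 7→{4, 7}; now {3, 4, 5, 7}.
Read 'b': 3→∅, 4→{7}, 5→∅, 7→{0, 2, 5}; now {0, 2, 5, 7}.
Read 'b': 0→{0, 2, 7}, 2→{3, 4}, 5→∅, 7→{0, 2, 5}; now {0, 2, 3, 4, 5, 7}.
Read 'a': 0→{3, 5}, 2→∅, 3→∅, 4→∅, 5→∅, 7→{4, 7}; now {3, 4, 5, 7}.
Read 'a': 3→∅, 4→∅, 5→∅, 7→{4, 7}; now {4, 7}.
Read 'a': 4→∅, 7→{4, 7}; now {4, 7}.
Read 'a': 4→∅, 7→{4, 7}; now {4, 7}.
Read 'a': 4→∅, 7→{4, 7}; now {4, 7}.
Read 'b': 4→{7}, 7→{0, 2, 5}; now {0, 2, 5, 7}.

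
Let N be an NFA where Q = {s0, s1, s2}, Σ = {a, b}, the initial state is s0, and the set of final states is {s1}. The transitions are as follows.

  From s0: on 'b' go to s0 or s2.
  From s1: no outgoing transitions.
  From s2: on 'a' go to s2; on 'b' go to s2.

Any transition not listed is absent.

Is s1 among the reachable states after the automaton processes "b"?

Start in {s0}.
Read 'b': s0→{s0, s2}; now {s0, s2}.
State s1 is not in {s0, s2}.

No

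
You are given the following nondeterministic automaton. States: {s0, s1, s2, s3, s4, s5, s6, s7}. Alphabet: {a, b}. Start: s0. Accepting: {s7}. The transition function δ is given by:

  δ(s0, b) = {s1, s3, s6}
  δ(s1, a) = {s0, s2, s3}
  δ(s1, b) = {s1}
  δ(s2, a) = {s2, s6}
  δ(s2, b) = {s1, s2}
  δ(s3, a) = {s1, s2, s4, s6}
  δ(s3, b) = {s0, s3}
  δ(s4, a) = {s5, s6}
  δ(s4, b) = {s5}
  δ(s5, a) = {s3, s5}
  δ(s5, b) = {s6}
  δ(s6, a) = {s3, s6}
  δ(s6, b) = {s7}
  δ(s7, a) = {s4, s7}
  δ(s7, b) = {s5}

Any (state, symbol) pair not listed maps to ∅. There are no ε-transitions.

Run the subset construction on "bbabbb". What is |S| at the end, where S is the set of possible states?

7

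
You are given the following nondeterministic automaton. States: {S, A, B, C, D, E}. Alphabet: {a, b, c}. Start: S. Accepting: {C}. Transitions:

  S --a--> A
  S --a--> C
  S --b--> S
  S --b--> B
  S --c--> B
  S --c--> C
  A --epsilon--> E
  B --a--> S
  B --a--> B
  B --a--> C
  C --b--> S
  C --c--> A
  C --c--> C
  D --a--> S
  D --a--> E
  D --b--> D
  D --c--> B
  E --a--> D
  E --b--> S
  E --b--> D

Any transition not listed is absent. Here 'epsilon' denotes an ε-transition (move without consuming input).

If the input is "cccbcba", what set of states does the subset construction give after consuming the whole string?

{A, C, E}

Start in {S}.
Read 'c': {S} → {B, C}.
Read 'c': {B, C} → {A, C, E}.
Read 'c': {A, C, E} → {A, C, E}.
Read 'b': {A, C, E} → {S, D}.
Read 'c': {S, D} → {B, C}.
Read 'b': {B, C} → {S}.
Read 'a': {S} → {A, C, E}.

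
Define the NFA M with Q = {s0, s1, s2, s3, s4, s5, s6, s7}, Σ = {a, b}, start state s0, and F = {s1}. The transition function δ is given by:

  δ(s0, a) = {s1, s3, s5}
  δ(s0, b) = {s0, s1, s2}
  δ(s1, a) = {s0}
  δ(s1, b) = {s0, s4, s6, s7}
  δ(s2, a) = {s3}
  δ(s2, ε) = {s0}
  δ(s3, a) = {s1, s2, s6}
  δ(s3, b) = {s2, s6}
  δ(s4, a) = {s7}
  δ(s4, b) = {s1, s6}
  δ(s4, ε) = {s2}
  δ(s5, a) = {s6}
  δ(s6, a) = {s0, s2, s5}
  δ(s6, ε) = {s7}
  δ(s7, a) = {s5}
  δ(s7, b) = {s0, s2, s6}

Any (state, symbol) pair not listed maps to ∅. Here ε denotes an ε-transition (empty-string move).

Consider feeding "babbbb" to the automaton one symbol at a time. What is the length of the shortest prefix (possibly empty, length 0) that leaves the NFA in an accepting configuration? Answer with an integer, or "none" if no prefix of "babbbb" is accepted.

Start in {s0}.
Read 'b': {s0} → {s0, s1, s2}.
None of the earlier sets intersect F, but {s0, s1, s2} does.

1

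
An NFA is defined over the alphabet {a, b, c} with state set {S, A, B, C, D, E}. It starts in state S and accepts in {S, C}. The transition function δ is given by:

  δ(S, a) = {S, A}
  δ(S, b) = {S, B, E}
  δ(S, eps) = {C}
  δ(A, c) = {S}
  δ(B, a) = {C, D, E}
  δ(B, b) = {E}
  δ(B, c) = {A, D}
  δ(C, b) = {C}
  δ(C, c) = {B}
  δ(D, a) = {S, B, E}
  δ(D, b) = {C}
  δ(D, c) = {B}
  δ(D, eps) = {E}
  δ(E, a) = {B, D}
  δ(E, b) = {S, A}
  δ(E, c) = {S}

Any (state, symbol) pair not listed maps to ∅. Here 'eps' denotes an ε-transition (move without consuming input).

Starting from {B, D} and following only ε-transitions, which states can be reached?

{B, D, E}

Begin with {B, D}.
ε-move D → E; add E.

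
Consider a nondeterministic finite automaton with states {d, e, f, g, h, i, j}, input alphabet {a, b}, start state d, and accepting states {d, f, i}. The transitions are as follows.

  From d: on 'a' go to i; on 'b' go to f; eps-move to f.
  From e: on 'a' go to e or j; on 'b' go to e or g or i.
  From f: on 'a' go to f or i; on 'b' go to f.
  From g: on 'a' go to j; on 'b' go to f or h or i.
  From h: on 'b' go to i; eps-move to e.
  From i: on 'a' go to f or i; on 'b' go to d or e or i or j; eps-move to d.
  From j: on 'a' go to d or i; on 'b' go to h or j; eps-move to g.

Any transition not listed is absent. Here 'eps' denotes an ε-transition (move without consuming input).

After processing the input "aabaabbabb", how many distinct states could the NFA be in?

Start: ε-closure({d}) = {d, f}.
Read 'a': d→{i}, f→{f, i}; union {f, i}; ε-closure = {d, f, i}.
Read 'a': d→{i}, f→{f, i}, i→{f, i}; union {f, i}; ε-closure = {d, f, i}.
Read 'b': d→{f}, f→{f}, i→{d, e, i, j}; union {d, e, f, i, j}; ε-closure = {d, e, f, g, i, j}.
Read 'a': d→{i}, e→{e, j}, f→{f, i}, g→{j}, i→{f, i}, j→{d, i}; union {d, e, f, i, j}; ε-closure = {d, e, f, g, i, j}.
Read 'a': d→{i}, e→{e, j}, f→{f, i}, g→{j}, i→{f, i}, j→{d, i}; union {d, e, f, i, j}; ε-closure = {d, e, f, g, i, j}.
Read 'b': d→{f}, e→{e, g, i}, f→{f}, g→{f, h, i}, i→{d, e, i, j}, j→{h, j}; now {d, e, f, g, h, i, j}.
Read 'b': d→{f}, e→{e, g, i}, f→{f}, g→{f, h, i}, h→{i}, i→{d, e, i, j}, j→{h, j}; now {d, e, f, g, h, i, j}.
Read 'a': d→{i}, e→{e, j}, f→{f, i}, g→{j}, h→∅, i→{f, i}, j→{d, i}; union {d, e, f, i, j}; ε-closure = {d, e, f, g, i, j}.
Read 'b': d→{f}, e→{e, g, i}, f→{f}, g→{f, h, i}, i→{d, e, i, j}, j→{h, j}; now {d, e, f, g, h, i, j}.
Read 'b': d→{f}, e→{e, g, i}, f→{f}, g→{f, h, i}, h→{i}, i→{d, e, i, j}, j→{h, j}; now {d, e, f, g, h, i, j}.
That set has 7 states.

7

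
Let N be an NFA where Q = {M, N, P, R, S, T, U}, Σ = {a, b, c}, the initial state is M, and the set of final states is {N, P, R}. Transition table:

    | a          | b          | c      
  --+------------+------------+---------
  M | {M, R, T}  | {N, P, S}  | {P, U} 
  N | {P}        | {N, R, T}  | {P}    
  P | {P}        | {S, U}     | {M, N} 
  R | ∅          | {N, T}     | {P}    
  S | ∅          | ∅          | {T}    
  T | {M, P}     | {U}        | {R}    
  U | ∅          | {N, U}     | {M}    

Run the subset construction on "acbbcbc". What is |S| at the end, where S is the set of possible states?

5

Start in {M}.
Read 'a': M→{M, R, T}; now {M, R, T}.
Read 'c': M→{P, U}, R→{P}, T→{R}; now {P, R, U}.
Read 'b': P→{S, U}, R→{N, T}, U→{N, U}; now {N, S, T, U}.
Read 'b': N→{N, R, T}, S→∅, T→{U}, U→{N, U}; now {N, R, T, U}.
Read 'c': N→{P}, R→{P}, T→{R}, U→{M}; now {M, P, R}.
Read 'b': M→{N, P, S}, P→{S, U}, R→{N, T}; now {N, P, S, T, U}.
Read 'c': N→{P}, P→{M, N}, S→{T}, T→{R}, U→{M}; now {M, N, P, R, T}.
That set has 5 states.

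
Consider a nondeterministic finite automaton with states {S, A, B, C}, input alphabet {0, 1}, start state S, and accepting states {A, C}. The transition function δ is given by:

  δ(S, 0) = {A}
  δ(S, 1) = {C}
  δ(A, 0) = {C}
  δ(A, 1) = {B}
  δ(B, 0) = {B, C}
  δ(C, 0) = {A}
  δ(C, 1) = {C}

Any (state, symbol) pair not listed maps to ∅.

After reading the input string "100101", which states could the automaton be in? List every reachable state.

Start in {S}.
Read '1': {S} → {C}.
Read '0': {C} → {A}.
Read '0': {A} → {C}.
Read '1': {C} → {C}.
Read '0': {C} → {A}.
Read '1': {A} → {B}.

{B}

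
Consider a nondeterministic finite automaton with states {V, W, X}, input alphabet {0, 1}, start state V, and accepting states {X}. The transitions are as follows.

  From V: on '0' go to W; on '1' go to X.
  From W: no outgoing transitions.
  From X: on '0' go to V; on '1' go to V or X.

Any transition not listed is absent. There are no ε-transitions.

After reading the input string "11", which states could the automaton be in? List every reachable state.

Start in {V}.
Read '1': V→{X}; now {X}.
Read '1': X→{V, X}; now {V, X}.

{V, X}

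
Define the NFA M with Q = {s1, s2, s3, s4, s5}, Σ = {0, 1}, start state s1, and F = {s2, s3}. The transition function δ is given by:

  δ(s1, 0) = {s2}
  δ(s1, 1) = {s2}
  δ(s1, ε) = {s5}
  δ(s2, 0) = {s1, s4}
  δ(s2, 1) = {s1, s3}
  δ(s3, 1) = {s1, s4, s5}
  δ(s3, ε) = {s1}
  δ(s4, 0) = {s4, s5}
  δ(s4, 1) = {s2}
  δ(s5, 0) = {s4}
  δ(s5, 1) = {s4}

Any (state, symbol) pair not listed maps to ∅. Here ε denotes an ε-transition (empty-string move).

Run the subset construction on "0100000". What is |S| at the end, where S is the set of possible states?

Start: ε-closure({s1}) = {s1, s5}.
Read '0': {s1, s5} → {s2, s4}.
Read '1': {s2, s4} → {s1, s2, s3, s5}.
Read '0': {s1, s2, s3, s5} → {s1, s2, s4, s5}.
Read '0': {s1, s2, s4, s5} → {s1, s2, s4, s5}.
Read '0': {s1, s2, s4, s5} → {s1, s2, s4, s5}.
Read '0': {s1, s2, s4, s5} → {s1, s2, s4, s5}.
Read '0': {s1, s2, s4, s5} → {s1, s2, s4, s5}.
That set has 4 states.

4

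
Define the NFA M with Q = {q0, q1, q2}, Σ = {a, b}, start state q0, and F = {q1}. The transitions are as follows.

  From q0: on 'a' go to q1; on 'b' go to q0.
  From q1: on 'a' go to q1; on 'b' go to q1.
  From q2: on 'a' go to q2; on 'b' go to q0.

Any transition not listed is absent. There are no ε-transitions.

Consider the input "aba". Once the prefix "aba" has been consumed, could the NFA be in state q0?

No

Start in {q0}.
Read 'a': q0→{q1}; now {q1}.
Read 'b': q1→{q1}; now {q1}.
Read 'a': q1→{q1}; now {q1}.
State q0 is not in {q1}.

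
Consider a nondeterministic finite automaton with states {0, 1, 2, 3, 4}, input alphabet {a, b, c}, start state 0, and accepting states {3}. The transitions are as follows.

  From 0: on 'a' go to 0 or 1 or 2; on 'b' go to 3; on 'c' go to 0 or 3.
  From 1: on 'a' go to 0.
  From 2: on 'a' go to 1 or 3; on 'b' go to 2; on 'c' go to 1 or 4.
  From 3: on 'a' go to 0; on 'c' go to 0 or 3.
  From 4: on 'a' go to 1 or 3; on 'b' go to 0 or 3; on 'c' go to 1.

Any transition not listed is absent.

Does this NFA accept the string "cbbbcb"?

No

Start in {0}.
Read 'c': 0→{0, 3}; now {0, 3}.
Read 'b': 0→{3}, 3→∅; now {3}.
Read 'b': 3→∅; now ∅.
The set is empty and remains empty for the remaining 3 symbols.
The final set ∅ contains no accepting state.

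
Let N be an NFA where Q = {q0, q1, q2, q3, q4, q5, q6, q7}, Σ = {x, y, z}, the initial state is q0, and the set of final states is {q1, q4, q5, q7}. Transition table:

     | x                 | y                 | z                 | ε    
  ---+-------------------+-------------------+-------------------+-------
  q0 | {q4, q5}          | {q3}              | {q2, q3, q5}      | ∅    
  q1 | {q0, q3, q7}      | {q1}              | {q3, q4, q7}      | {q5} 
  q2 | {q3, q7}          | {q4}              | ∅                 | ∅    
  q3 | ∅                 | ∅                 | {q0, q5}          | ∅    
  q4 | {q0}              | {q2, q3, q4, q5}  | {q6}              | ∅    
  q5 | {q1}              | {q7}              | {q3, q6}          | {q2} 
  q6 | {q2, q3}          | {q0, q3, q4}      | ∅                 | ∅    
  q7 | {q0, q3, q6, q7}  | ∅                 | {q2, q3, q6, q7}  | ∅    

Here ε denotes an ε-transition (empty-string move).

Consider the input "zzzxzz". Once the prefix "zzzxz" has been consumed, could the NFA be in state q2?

Start in {q0}.
Read 'z': q0→{q2, q3, q5}; now {q2, q3, q5}.
Read 'z': q2→∅, q3→{q0, q5}, q5→{q3, q6}; union {q0, q3, q5, q6}; ε-closure = {q0, q2, q3, q5, q6}.
Read 'z': q0→{q2, q3, q5}, q2→∅, q3→{q0, q5}, q5→{q3, q6}, q6→∅; now {q0, q2, q3, q5, q6}.
Read 'x': q0→{q4, q5}, q2→{q3, q7}, q3→∅, q5→{q1}, q6→{q2, q3}; now {q1, q2, q3, q4, q5, q7}.
Read 'z': q1→{q3, q4, q7}, q2→∅, q3→{q0, q5}, q4→{q6}, q5→{q3, q6}, q7→{q2, q3, q6, q7}; now {q0, q2, q3, q4, q5, q6, q7}.
State q2 is in {q0, q2, q3, q4, q5, q6, q7}.

Yes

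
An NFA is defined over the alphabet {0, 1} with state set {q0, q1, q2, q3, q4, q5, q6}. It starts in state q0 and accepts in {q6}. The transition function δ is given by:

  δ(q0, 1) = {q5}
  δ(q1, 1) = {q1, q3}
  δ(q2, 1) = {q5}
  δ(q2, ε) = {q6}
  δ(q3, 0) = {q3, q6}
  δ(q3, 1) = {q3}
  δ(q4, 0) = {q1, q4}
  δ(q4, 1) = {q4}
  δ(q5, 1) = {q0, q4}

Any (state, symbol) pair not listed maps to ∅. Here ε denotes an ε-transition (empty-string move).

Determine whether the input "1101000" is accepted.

Yes

Start in {q0}.
Read '1': q0→{q5}; now {q5}.
Read '1': q5→{q0, q4}; now {q0, q4}.
Read '0': q0→∅, q4→{q1, q4}; now {q1, q4}.
Read '1': q1→{q1, q3}, q4→{q4}; now {q1, q3, q4}.
Read '0': q1→∅, q3→{q3, q6}, q4→{q1, q4}; now {q1, q3, q4, q6}.
Read '0': q1→∅, q3→{q3, q6}, q4→{q1, q4}, q6→∅; now {q1, q3, q4, q6}.
Read '0': q1→∅, q3→{q3, q6}, q4→{q1, q4}, q6→∅; now {q1, q3, q4, q6}.
The final set {q1, q3, q4, q6} contains the accepting state q6.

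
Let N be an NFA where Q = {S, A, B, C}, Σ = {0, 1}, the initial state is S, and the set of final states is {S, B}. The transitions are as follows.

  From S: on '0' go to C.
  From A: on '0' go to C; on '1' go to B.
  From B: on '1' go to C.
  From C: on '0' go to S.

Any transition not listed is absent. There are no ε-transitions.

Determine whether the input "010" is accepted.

No

Start in {S}.
Read '0': {S} → {C}.
Read '1': {C} → ∅.
The set is empty and remains empty for the remaining 1 symbol.
The final set ∅ contains no accepting state.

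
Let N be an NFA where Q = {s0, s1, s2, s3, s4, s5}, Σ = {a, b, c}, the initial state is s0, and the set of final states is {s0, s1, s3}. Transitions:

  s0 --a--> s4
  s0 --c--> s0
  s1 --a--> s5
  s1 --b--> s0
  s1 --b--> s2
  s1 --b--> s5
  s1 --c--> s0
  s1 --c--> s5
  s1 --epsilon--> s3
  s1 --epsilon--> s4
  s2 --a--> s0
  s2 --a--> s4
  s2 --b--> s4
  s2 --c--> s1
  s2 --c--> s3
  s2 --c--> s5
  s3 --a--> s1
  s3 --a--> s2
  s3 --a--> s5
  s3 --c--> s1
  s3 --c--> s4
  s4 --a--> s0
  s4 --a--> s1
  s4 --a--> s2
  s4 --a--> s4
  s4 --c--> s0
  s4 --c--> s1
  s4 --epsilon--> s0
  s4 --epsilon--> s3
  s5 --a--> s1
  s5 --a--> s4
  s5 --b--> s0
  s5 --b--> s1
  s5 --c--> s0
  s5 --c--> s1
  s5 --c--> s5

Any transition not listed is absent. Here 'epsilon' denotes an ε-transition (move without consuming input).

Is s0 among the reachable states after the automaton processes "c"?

Start in {s0}.
Read 'c': s0→{s0}; now {s0}.
State s0 is in {s0}.

Yes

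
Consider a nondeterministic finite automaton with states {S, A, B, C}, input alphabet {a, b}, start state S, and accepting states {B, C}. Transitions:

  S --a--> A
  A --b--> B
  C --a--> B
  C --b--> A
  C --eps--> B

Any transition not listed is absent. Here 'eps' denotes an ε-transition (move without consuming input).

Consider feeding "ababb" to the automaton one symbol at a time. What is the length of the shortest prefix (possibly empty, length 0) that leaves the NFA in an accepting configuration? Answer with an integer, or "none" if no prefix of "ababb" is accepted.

2

Start in {S}.
Read 'a': {S} → {A}.
Read 'b': {A} → {B}.
None of the earlier sets intersect F, but {B} does.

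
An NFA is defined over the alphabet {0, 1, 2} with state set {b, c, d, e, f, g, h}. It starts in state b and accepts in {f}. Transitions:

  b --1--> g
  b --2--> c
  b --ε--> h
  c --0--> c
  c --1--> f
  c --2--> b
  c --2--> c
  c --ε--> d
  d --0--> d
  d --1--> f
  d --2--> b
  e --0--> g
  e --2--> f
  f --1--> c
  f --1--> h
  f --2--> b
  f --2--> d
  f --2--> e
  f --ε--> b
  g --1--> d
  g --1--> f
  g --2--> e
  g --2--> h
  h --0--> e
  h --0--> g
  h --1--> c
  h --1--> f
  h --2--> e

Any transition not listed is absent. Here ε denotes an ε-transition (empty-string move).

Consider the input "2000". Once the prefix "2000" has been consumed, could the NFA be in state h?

No

Start: ε-closure({b}) = {b, h}.
Read '2': {b, h} → {c, d, e}.
Read '0': {c, d, e} → {c, d, g}.
Read '0': {c, d, g} → {c, d}.
Read '0': {c, d} → {c, d}.
State h is not in {c, d}.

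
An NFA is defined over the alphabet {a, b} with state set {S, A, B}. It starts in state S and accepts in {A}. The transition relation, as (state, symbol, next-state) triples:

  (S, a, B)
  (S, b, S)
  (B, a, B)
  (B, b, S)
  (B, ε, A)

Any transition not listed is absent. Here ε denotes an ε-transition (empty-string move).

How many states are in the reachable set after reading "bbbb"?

1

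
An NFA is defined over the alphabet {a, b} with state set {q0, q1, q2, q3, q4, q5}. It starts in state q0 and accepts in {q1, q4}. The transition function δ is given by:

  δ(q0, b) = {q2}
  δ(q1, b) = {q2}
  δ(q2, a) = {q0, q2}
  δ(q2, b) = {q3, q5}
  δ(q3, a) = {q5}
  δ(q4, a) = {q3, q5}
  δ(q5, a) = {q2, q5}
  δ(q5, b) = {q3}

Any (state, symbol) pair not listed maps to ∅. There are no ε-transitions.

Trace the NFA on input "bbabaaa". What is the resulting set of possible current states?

Start in {q0}.
Read 'b': q0→{q2}; now {q2}.
Read 'b': q2→{q3, q5}; now {q3, q5}.
Read 'a': q3→{q5}, q5→{q2, q5}; now {q2, q5}.
Read 'b': q2→{q3, q5}, q5→{q3}; now {q3, q5}.
Read 'a': q3→{q5}, q5→{q2, q5}; now {q2, q5}.
Read 'a': q2→{q0, q2}, q5→{q2, q5}; now {q0, q2, q5}.
Read 'a': q0→∅, q2→{q0, q2}, q5→{q2, q5}; now {q0, q2, q5}.

{q0, q2, q5}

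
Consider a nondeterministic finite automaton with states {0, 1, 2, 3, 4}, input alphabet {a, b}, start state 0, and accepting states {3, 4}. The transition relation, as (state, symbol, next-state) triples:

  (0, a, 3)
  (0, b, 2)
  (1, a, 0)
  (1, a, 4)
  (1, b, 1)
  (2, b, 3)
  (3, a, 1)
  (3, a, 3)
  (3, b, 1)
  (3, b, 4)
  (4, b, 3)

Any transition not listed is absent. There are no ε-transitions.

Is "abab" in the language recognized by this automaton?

Yes

Start in {0}.
Read 'a': 0→{3}; now {3}.
Read 'b': 3→{1, 4}; now {1, 4}.
Read 'a': 1→{0, 4}, 4→∅; now {0, 4}.
Read 'b': 0→{2}, 4→{3}; now {2, 3}.
The final set {2, 3} contains the accepting state 3.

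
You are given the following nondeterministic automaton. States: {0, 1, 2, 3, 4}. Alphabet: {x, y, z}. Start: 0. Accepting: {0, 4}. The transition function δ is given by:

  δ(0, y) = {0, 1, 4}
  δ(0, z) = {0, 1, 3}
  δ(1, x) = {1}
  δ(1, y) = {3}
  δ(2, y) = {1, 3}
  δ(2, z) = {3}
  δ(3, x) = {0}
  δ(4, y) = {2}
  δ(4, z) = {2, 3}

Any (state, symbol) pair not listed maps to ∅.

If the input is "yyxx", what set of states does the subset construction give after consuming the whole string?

Start in {0}.
Read 'y': 0→{0, 1, 4}; now {0, 1, 4}.
Read 'y': 0→{0, 1, 4}, 1→{3}, 4→{2}; now {0, 1, 2, 3, 4}.
Read 'x': 0→∅, 1→{1}, 2→∅, 3→{0}, 4→∅; now {0, 1}.
Read 'x': 0→∅, 1→{1}; now {1}.

{1}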